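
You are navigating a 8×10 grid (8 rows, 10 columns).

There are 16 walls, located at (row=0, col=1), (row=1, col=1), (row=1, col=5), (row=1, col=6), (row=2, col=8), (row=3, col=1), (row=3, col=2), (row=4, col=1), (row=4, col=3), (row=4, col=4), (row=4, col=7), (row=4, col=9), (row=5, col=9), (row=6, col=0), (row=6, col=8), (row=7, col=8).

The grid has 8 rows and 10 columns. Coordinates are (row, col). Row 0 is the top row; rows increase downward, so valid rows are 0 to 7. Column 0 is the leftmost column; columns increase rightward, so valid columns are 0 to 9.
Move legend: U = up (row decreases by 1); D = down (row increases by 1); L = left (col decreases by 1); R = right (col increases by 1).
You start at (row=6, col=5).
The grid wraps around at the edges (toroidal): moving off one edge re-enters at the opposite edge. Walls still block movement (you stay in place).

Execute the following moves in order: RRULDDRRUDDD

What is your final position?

Start: (row=6, col=5)
  R (right): (row=6, col=5) -> (row=6, col=6)
  R (right): (row=6, col=6) -> (row=6, col=7)
  U (up): (row=6, col=7) -> (row=5, col=7)
  L (left): (row=5, col=7) -> (row=5, col=6)
  D (down): (row=5, col=6) -> (row=6, col=6)
  D (down): (row=6, col=6) -> (row=7, col=6)
  R (right): (row=7, col=6) -> (row=7, col=7)
  R (right): blocked, stay at (row=7, col=7)
  U (up): (row=7, col=7) -> (row=6, col=7)
  D (down): (row=6, col=7) -> (row=7, col=7)
  D (down): (row=7, col=7) -> (row=0, col=7)
  D (down): (row=0, col=7) -> (row=1, col=7)
Final: (row=1, col=7)

Answer: Final position: (row=1, col=7)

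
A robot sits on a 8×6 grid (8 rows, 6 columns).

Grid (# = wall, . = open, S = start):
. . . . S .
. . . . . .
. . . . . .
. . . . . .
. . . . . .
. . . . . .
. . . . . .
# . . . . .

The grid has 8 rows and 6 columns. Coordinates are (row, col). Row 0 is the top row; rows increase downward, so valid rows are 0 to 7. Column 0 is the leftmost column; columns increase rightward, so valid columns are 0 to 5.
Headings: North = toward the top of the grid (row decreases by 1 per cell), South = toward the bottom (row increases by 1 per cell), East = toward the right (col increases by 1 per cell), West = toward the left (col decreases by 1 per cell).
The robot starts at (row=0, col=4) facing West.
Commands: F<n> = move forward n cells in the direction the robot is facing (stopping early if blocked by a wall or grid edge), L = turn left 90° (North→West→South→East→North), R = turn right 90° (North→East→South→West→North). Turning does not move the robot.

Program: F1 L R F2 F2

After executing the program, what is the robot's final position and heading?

Answer: Final position: (row=0, col=0), facing West

Derivation:
Start: (row=0, col=4), facing West
  F1: move forward 1, now at (row=0, col=3)
  L: turn left, now facing South
  R: turn right, now facing West
  F2: move forward 2, now at (row=0, col=1)
  F2: move forward 1/2 (blocked), now at (row=0, col=0)
Final: (row=0, col=0), facing West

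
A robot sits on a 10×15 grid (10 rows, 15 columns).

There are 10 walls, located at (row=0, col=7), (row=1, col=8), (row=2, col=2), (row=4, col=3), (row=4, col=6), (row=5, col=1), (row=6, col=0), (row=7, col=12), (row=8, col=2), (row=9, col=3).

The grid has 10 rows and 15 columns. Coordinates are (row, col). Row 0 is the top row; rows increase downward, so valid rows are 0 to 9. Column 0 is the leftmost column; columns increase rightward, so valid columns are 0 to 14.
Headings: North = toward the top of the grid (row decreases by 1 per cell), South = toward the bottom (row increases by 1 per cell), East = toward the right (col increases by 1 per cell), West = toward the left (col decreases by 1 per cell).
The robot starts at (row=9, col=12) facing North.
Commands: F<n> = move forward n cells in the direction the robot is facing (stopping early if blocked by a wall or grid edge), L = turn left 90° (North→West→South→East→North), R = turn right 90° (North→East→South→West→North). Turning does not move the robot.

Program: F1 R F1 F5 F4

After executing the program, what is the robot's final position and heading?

Answer: Final position: (row=8, col=14), facing East

Derivation:
Start: (row=9, col=12), facing North
  F1: move forward 1, now at (row=8, col=12)
  R: turn right, now facing East
  F1: move forward 1, now at (row=8, col=13)
  F5: move forward 1/5 (blocked), now at (row=8, col=14)
  F4: move forward 0/4 (blocked), now at (row=8, col=14)
Final: (row=8, col=14), facing East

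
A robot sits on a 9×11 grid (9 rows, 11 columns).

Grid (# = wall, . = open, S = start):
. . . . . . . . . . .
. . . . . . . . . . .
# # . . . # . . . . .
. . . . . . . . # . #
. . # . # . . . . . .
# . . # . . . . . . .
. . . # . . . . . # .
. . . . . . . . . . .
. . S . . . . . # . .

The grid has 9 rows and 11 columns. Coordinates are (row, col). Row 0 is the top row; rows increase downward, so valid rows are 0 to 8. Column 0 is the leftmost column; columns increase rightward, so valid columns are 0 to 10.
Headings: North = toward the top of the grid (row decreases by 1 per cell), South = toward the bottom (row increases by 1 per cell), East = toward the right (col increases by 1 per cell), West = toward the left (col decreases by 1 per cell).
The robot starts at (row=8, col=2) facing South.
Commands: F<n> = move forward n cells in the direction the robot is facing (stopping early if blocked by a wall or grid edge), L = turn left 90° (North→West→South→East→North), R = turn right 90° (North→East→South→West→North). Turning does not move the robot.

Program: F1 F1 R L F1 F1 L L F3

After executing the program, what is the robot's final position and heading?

Start: (row=8, col=2), facing South
  F1: move forward 0/1 (blocked), now at (row=8, col=2)
  F1: move forward 0/1 (blocked), now at (row=8, col=2)
  R: turn right, now facing West
  L: turn left, now facing South
  F1: move forward 0/1 (blocked), now at (row=8, col=2)
  F1: move forward 0/1 (blocked), now at (row=8, col=2)
  L: turn left, now facing East
  L: turn left, now facing North
  F3: move forward 3, now at (row=5, col=2)
Final: (row=5, col=2), facing North

Answer: Final position: (row=5, col=2), facing North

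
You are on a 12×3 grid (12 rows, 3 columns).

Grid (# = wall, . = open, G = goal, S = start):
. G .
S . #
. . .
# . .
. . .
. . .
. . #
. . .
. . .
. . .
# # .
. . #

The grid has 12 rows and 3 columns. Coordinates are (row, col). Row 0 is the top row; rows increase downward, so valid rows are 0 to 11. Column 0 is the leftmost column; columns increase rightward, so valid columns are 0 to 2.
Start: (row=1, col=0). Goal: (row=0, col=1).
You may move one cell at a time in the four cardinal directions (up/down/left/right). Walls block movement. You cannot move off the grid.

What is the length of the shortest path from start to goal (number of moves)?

Answer: Shortest path length: 2

Derivation:
BFS from (row=1, col=0) until reaching (row=0, col=1):
  Distance 0: (row=1, col=0)
  Distance 1: (row=0, col=0), (row=1, col=1), (row=2, col=0)
  Distance 2: (row=0, col=1), (row=2, col=1)  <- goal reached here
One shortest path (2 moves): (row=1, col=0) -> (row=1, col=1) -> (row=0, col=1)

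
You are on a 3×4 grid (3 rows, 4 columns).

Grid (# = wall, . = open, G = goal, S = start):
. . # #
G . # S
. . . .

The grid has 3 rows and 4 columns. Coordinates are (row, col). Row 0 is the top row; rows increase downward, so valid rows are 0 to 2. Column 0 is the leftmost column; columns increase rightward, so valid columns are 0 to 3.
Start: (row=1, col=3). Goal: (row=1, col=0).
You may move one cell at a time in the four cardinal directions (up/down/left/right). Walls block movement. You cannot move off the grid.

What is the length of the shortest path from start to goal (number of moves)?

Answer: Shortest path length: 5

Derivation:
BFS from (row=1, col=3) until reaching (row=1, col=0):
  Distance 0: (row=1, col=3)
  Distance 1: (row=2, col=3)
  Distance 2: (row=2, col=2)
  Distance 3: (row=2, col=1)
  Distance 4: (row=1, col=1), (row=2, col=0)
  Distance 5: (row=0, col=1), (row=1, col=0)  <- goal reached here
One shortest path (5 moves): (row=1, col=3) -> (row=2, col=3) -> (row=2, col=2) -> (row=2, col=1) -> (row=2, col=0) -> (row=1, col=0)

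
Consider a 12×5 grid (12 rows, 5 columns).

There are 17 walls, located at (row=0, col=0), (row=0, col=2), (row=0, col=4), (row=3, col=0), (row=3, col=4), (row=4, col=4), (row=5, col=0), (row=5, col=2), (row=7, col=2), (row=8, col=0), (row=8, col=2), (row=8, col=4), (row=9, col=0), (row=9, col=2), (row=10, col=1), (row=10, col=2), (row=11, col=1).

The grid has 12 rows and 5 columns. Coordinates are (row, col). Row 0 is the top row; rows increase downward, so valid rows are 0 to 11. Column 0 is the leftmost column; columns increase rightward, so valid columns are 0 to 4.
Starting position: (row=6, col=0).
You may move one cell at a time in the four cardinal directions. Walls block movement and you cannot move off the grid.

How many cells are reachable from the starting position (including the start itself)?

Answer: Reachable cells: 41

Derivation:
BFS flood-fill from (row=6, col=0):
  Distance 0: (row=6, col=0)
  Distance 1: (row=6, col=1), (row=7, col=0)
  Distance 2: (row=5, col=1), (row=6, col=2), (row=7, col=1)
  Distance 3: (row=4, col=1), (row=6, col=3), (row=8, col=1)
  Distance 4: (row=3, col=1), (row=4, col=0), (row=4, col=2), (row=5, col=3), (row=6, col=4), (row=7, col=3), (row=9, col=1)
  Distance 5: (row=2, col=1), (row=3, col=2), (row=4, col=3), (row=5, col=4), (row=7, col=4), (row=8, col=3)
  Distance 6: (row=1, col=1), (row=2, col=0), (row=2, col=2), (row=3, col=3), (row=9, col=3)
  Distance 7: (row=0, col=1), (row=1, col=0), (row=1, col=2), (row=2, col=3), (row=9, col=4), (row=10, col=3)
  Distance 8: (row=1, col=3), (row=2, col=4), (row=10, col=4), (row=11, col=3)
  Distance 9: (row=0, col=3), (row=1, col=4), (row=11, col=2), (row=11, col=4)
Total reachable: 41 (grid has 43 open cells total)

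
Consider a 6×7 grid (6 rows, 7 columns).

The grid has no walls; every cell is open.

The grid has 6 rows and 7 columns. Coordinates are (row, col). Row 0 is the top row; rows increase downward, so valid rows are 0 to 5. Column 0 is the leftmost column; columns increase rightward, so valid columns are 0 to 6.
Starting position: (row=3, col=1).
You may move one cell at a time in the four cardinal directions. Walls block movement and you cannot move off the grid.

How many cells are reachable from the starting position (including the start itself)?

BFS flood-fill from (row=3, col=1):
  Distance 0: (row=3, col=1)
  Distance 1: (row=2, col=1), (row=3, col=0), (row=3, col=2), (row=4, col=1)
  Distance 2: (row=1, col=1), (row=2, col=0), (row=2, col=2), (row=3, col=3), (row=4, col=0), (row=4, col=2), (row=5, col=1)
  Distance 3: (row=0, col=1), (row=1, col=0), (row=1, col=2), (row=2, col=3), (row=3, col=4), (row=4, col=3), (row=5, col=0), (row=5, col=2)
  Distance 4: (row=0, col=0), (row=0, col=2), (row=1, col=3), (row=2, col=4), (row=3, col=5), (row=4, col=4), (row=5, col=3)
  Distance 5: (row=0, col=3), (row=1, col=4), (row=2, col=5), (row=3, col=6), (row=4, col=5), (row=5, col=4)
  Distance 6: (row=0, col=4), (row=1, col=5), (row=2, col=6), (row=4, col=6), (row=5, col=5)
  Distance 7: (row=0, col=5), (row=1, col=6), (row=5, col=6)
  Distance 8: (row=0, col=6)
Total reachable: 42 (grid has 42 open cells total)

Answer: Reachable cells: 42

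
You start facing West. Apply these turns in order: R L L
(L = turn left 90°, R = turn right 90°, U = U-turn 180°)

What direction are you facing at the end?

Start: West
  R (right (90° clockwise)) -> North
  L (left (90° counter-clockwise)) -> West
  L (left (90° counter-clockwise)) -> South
Final: South

Answer: Final heading: South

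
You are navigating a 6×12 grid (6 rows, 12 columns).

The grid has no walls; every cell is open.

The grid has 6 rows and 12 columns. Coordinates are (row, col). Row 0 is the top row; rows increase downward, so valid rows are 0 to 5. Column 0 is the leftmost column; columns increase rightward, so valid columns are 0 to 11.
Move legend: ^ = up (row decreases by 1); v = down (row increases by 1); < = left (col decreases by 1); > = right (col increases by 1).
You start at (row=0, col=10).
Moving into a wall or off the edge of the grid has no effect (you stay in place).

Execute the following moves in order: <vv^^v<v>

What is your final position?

Start: (row=0, col=10)
  < (left): (row=0, col=10) -> (row=0, col=9)
  v (down): (row=0, col=9) -> (row=1, col=9)
  v (down): (row=1, col=9) -> (row=2, col=9)
  ^ (up): (row=2, col=9) -> (row=1, col=9)
  ^ (up): (row=1, col=9) -> (row=0, col=9)
  v (down): (row=0, col=9) -> (row=1, col=9)
  < (left): (row=1, col=9) -> (row=1, col=8)
  v (down): (row=1, col=8) -> (row=2, col=8)
  > (right): (row=2, col=8) -> (row=2, col=9)
Final: (row=2, col=9)

Answer: Final position: (row=2, col=9)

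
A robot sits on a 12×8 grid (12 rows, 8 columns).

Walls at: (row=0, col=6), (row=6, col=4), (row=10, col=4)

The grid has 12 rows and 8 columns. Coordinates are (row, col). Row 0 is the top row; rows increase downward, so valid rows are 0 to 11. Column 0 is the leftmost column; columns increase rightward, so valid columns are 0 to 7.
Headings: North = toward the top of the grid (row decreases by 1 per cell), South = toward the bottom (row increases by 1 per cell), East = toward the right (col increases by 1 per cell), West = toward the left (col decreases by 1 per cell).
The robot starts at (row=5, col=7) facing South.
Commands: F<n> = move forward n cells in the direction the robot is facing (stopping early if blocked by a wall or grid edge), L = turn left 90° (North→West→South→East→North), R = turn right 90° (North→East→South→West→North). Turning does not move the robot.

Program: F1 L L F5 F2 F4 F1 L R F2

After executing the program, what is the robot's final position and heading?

Answer: Final position: (row=0, col=7), facing North

Derivation:
Start: (row=5, col=7), facing South
  F1: move forward 1, now at (row=6, col=7)
  L: turn left, now facing East
  L: turn left, now facing North
  F5: move forward 5, now at (row=1, col=7)
  F2: move forward 1/2 (blocked), now at (row=0, col=7)
  F4: move forward 0/4 (blocked), now at (row=0, col=7)
  F1: move forward 0/1 (blocked), now at (row=0, col=7)
  L: turn left, now facing West
  R: turn right, now facing North
  F2: move forward 0/2 (blocked), now at (row=0, col=7)
Final: (row=0, col=7), facing North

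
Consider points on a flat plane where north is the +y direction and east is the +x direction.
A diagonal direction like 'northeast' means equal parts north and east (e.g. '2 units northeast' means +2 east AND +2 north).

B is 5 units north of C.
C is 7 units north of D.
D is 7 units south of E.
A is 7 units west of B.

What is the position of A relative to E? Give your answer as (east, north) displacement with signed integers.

Place E at the origin (east=0, north=0).
  D is 7 units south of E: delta (east=+0, north=-7); D at (east=0, north=-7).
  C is 7 units north of D: delta (east=+0, north=+7); C at (east=0, north=0).
  B is 5 units north of C: delta (east=+0, north=+5); B at (east=0, north=5).
  A is 7 units west of B: delta (east=-7, north=+0); A at (east=-7, north=5).
Therefore A relative to E: (east=-7, north=5).

Answer: A is at (east=-7, north=5) relative to E.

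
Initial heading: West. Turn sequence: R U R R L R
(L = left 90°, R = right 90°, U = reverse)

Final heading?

Answer: Final heading: North

Derivation:
Start: West
  R (right (90° clockwise)) -> North
  U (U-turn (180°)) -> South
  R (right (90° clockwise)) -> West
  R (right (90° clockwise)) -> North
  L (left (90° counter-clockwise)) -> West
  R (right (90° clockwise)) -> North
Final: North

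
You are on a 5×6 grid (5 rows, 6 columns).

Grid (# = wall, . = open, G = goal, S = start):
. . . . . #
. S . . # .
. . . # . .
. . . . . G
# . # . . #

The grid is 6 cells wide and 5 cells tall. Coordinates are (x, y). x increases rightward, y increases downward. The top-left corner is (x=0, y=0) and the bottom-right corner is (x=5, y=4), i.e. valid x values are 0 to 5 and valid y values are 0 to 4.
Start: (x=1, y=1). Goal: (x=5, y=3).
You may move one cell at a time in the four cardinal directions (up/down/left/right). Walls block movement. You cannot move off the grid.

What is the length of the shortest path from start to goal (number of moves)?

BFS from (x=1, y=1) until reaching (x=5, y=3):
  Distance 0: (x=1, y=1)
  Distance 1: (x=1, y=0), (x=0, y=1), (x=2, y=1), (x=1, y=2)
  Distance 2: (x=0, y=0), (x=2, y=0), (x=3, y=1), (x=0, y=2), (x=2, y=2), (x=1, y=3)
  Distance 3: (x=3, y=0), (x=0, y=3), (x=2, y=3), (x=1, y=4)
  Distance 4: (x=4, y=0), (x=3, y=3)
  Distance 5: (x=4, y=3), (x=3, y=4)
  Distance 6: (x=4, y=2), (x=5, y=3), (x=4, y=4)  <- goal reached here
One shortest path (6 moves): (x=1, y=1) -> (x=2, y=1) -> (x=2, y=2) -> (x=2, y=3) -> (x=3, y=3) -> (x=4, y=3) -> (x=5, y=3)

Answer: Shortest path length: 6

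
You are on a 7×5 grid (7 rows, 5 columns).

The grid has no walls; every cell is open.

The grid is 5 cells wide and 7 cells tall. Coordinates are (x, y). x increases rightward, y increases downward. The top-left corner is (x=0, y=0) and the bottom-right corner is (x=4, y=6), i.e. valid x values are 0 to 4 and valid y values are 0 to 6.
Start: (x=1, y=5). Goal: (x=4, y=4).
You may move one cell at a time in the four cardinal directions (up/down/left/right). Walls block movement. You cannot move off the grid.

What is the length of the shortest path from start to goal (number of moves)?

Answer: Shortest path length: 4

Derivation:
BFS from (x=1, y=5) until reaching (x=4, y=4):
  Distance 0: (x=1, y=5)
  Distance 1: (x=1, y=4), (x=0, y=5), (x=2, y=5), (x=1, y=6)
  Distance 2: (x=1, y=3), (x=0, y=4), (x=2, y=4), (x=3, y=5), (x=0, y=6), (x=2, y=6)
  Distance 3: (x=1, y=2), (x=0, y=3), (x=2, y=3), (x=3, y=4), (x=4, y=5), (x=3, y=6)
  Distance 4: (x=1, y=1), (x=0, y=2), (x=2, y=2), (x=3, y=3), (x=4, y=4), (x=4, y=6)  <- goal reached here
One shortest path (4 moves): (x=1, y=5) -> (x=2, y=5) -> (x=3, y=5) -> (x=4, y=5) -> (x=4, y=4)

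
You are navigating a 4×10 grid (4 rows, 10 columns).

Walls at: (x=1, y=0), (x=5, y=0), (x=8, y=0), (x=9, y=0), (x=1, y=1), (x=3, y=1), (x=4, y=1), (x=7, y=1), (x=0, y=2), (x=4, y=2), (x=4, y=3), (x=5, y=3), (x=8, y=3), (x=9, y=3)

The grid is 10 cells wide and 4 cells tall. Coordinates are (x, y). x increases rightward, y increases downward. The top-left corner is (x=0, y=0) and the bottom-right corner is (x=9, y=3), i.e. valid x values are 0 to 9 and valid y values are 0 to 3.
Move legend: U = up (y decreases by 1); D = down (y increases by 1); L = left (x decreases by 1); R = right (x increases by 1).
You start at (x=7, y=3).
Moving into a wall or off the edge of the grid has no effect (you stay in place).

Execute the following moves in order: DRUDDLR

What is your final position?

Answer: Final position: (x=7, y=3)

Derivation:
Start: (x=7, y=3)
  D (down): blocked, stay at (x=7, y=3)
  R (right): blocked, stay at (x=7, y=3)
  U (up): (x=7, y=3) -> (x=7, y=2)
  D (down): (x=7, y=2) -> (x=7, y=3)
  D (down): blocked, stay at (x=7, y=3)
  L (left): (x=7, y=3) -> (x=6, y=3)
  R (right): (x=6, y=3) -> (x=7, y=3)
Final: (x=7, y=3)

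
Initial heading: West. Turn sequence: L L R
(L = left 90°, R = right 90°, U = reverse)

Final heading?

Answer: Final heading: South

Derivation:
Start: West
  L (left (90° counter-clockwise)) -> South
  L (left (90° counter-clockwise)) -> East
  R (right (90° clockwise)) -> South
Final: South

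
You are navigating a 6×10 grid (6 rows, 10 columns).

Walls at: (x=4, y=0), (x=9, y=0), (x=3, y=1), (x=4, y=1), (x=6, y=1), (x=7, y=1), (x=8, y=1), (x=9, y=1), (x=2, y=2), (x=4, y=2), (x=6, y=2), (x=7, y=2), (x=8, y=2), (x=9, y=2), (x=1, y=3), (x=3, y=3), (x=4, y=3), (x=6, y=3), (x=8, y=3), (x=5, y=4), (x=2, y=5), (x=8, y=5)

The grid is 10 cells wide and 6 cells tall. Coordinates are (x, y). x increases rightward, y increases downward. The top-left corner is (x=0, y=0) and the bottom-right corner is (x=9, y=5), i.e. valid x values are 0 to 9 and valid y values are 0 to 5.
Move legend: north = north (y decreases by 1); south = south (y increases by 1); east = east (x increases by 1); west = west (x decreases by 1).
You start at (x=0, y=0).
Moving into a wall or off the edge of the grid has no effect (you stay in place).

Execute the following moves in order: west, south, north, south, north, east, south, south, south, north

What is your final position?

Start: (x=0, y=0)
  west (west): blocked, stay at (x=0, y=0)
  south (south): (x=0, y=0) -> (x=0, y=1)
  north (north): (x=0, y=1) -> (x=0, y=0)
  south (south): (x=0, y=0) -> (x=0, y=1)
  north (north): (x=0, y=1) -> (x=0, y=0)
  east (east): (x=0, y=0) -> (x=1, y=0)
  south (south): (x=1, y=0) -> (x=1, y=1)
  south (south): (x=1, y=1) -> (x=1, y=2)
  south (south): blocked, stay at (x=1, y=2)
  north (north): (x=1, y=2) -> (x=1, y=1)
Final: (x=1, y=1)

Answer: Final position: (x=1, y=1)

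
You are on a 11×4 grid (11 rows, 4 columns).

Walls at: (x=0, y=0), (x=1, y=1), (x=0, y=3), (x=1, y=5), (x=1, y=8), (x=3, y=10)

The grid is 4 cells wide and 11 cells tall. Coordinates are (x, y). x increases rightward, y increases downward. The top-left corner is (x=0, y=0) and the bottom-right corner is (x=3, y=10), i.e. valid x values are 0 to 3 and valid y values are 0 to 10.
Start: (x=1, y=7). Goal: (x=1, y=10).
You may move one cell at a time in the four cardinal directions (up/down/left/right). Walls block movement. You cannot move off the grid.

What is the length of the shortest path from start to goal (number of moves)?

BFS from (x=1, y=7) until reaching (x=1, y=10):
  Distance 0: (x=1, y=7)
  Distance 1: (x=1, y=6), (x=0, y=7), (x=2, y=7)
  Distance 2: (x=0, y=6), (x=2, y=6), (x=3, y=7), (x=0, y=8), (x=2, y=8)
  Distance 3: (x=0, y=5), (x=2, y=5), (x=3, y=6), (x=3, y=8), (x=0, y=9), (x=2, y=9)
  Distance 4: (x=0, y=4), (x=2, y=4), (x=3, y=5), (x=1, y=9), (x=3, y=9), (x=0, y=10), (x=2, y=10)
  Distance 5: (x=2, y=3), (x=1, y=4), (x=3, y=4), (x=1, y=10)  <- goal reached here
One shortest path (5 moves): (x=1, y=7) -> (x=2, y=7) -> (x=2, y=8) -> (x=2, y=9) -> (x=1, y=9) -> (x=1, y=10)

Answer: Shortest path length: 5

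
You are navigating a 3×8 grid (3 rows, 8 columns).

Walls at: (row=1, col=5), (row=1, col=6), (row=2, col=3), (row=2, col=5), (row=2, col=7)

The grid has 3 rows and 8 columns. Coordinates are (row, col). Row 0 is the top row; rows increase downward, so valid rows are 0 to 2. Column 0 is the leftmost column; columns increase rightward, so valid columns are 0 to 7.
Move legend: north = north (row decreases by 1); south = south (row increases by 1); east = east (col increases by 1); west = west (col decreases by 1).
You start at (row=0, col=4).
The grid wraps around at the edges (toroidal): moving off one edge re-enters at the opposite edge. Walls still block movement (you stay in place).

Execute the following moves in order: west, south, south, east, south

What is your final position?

Start: (row=0, col=4)
  west (west): (row=0, col=4) -> (row=0, col=3)
  south (south): (row=0, col=3) -> (row=1, col=3)
  south (south): blocked, stay at (row=1, col=3)
  east (east): (row=1, col=3) -> (row=1, col=4)
  south (south): (row=1, col=4) -> (row=2, col=4)
Final: (row=2, col=4)

Answer: Final position: (row=2, col=4)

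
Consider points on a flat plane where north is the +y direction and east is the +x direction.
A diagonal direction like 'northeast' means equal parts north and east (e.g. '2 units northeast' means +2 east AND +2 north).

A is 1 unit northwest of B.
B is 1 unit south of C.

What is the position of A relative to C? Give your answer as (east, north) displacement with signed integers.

Place C at the origin (east=0, north=0).
  B is 1 unit south of C: delta (east=+0, north=-1); B at (east=0, north=-1).
  A is 1 unit northwest of B: delta (east=-1, north=+1); A at (east=-1, north=0).
Therefore A relative to C: (east=-1, north=0).

Answer: A is at (east=-1, north=0) relative to C.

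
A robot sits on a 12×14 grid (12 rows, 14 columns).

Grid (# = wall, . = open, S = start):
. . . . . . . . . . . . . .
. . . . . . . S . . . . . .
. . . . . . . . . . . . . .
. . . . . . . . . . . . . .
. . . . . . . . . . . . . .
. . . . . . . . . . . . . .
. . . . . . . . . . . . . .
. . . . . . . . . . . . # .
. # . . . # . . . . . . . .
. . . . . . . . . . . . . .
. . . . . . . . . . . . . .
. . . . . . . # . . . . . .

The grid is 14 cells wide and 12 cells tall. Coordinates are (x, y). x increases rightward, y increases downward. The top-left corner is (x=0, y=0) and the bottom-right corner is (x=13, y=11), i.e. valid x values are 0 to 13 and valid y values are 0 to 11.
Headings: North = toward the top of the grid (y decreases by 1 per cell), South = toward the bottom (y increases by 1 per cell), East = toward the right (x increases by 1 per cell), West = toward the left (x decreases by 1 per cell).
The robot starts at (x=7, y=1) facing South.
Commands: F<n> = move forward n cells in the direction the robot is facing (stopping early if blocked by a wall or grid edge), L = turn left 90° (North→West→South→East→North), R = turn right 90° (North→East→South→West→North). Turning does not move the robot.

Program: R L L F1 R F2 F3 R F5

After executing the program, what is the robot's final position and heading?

Start: (x=7, y=1), facing South
  R: turn right, now facing West
  L: turn left, now facing South
  L: turn left, now facing East
  F1: move forward 1, now at (x=8, y=1)
  R: turn right, now facing South
  F2: move forward 2, now at (x=8, y=3)
  F3: move forward 3, now at (x=8, y=6)
  R: turn right, now facing West
  F5: move forward 5, now at (x=3, y=6)
Final: (x=3, y=6), facing West

Answer: Final position: (x=3, y=6), facing West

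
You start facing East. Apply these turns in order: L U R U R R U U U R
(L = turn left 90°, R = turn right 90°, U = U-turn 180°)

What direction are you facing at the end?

Start: East
  L (left (90° counter-clockwise)) -> North
  U (U-turn (180°)) -> South
  R (right (90° clockwise)) -> West
  U (U-turn (180°)) -> East
  R (right (90° clockwise)) -> South
  R (right (90° clockwise)) -> West
  U (U-turn (180°)) -> East
  U (U-turn (180°)) -> West
  U (U-turn (180°)) -> East
  R (right (90° clockwise)) -> South
Final: South

Answer: Final heading: South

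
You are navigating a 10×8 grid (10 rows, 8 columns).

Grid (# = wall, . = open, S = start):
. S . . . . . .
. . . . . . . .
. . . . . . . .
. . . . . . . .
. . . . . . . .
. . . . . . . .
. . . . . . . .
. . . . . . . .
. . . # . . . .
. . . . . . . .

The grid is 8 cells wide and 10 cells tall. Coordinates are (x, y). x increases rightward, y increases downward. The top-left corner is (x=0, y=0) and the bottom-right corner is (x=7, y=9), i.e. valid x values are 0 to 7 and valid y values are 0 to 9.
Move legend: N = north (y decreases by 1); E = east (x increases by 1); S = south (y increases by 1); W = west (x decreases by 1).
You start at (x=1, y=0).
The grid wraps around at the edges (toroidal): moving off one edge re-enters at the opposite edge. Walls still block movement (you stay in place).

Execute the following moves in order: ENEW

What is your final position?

Answer: Final position: (x=2, y=9)

Derivation:
Start: (x=1, y=0)
  E (east): (x=1, y=0) -> (x=2, y=0)
  N (north): (x=2, y=0) -> (x=2, y=9)
  E (east): (x=2, y=9) -> (x=3, y=9)
  W (west): (x=3, y=9) -> (x=2, y=9)
Final: (x=2, y=9)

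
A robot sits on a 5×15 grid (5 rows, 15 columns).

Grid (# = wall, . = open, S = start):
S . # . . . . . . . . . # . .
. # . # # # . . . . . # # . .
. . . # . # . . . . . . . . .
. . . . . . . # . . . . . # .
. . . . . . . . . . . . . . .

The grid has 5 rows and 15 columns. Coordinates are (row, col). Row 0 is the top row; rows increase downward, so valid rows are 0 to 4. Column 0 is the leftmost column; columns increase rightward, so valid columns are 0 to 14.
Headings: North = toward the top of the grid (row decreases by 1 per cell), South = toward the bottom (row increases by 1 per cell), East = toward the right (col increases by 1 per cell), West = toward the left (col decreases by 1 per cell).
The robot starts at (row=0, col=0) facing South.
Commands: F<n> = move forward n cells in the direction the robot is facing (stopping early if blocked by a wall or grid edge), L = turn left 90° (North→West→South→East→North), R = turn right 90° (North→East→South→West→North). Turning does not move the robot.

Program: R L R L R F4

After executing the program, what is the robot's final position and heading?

Answer: Final position: (row=0, col=0), facing West

Derivation:
Start: (row=0, col=0), facing South
  R: turn right, now facing West
  L: turn left, now facing South
  R: turn right, now facing West
  L: turn left, now facing South
  R: turn right, now facing West
  F4: move forward 0/4 (blocked), now at (row=0, col=0)
Final: (row=0, col=0), facing West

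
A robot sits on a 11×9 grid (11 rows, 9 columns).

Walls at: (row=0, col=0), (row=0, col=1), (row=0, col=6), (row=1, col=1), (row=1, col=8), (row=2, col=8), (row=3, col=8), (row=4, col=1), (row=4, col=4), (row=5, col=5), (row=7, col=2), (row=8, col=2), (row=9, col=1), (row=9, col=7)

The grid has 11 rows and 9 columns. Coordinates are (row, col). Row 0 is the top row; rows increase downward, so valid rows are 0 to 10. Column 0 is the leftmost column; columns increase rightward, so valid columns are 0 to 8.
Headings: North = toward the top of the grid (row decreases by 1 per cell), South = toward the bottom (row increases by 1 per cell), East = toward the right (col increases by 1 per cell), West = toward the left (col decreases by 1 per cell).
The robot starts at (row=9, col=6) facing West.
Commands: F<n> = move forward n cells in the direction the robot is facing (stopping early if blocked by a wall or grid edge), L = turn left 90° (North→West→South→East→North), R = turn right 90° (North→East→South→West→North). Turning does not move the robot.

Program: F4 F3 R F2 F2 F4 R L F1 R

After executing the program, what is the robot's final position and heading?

Answer: Final position: (row=9, col=2), facing East

Derivation:
Start: (row=9, col=6), facing West
  F4: move forward 4, now at (row=9, col=2)
  F3: move forward 0/3 (blocked), now at (row=9, col=2)
  R: turn right, now facing North
  F2: move forward 0/2 (blocked), now at (row=9, col=2)
  F2: move forward 0/2 (blocked), now at (row=9, col=2)
  F4: move forward 0/4 (blocked), now at (row=9, col=2)
  R: turn right, now facing East
  L: turn left, now facing North
  F1: move forward 0/1 (blocked), now at (row=9, col=2)
  R: turn right, now facing East
Final: (row=9, col=2), facing East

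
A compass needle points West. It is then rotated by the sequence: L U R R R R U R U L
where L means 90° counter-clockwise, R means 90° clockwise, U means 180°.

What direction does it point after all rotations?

Answer: Final heading: North

Derivation:
Start: West
  L (left (90° counter-clockwise)) -> South
  U (U-turn (180°)) -> North
  R (right (90° clockwise)) -> East
  R (right (90° clockwise)) -> South
  R (right (90° clockwise)) -> West
  R (right (90° clockwise)) -> North
  U (U-turn (180°)) -> South
  R (right (90° clockwise)) -> West
  U (U-turn (180°)) -> East
  L (left (90° counter-clockwise)) -> North
Final: North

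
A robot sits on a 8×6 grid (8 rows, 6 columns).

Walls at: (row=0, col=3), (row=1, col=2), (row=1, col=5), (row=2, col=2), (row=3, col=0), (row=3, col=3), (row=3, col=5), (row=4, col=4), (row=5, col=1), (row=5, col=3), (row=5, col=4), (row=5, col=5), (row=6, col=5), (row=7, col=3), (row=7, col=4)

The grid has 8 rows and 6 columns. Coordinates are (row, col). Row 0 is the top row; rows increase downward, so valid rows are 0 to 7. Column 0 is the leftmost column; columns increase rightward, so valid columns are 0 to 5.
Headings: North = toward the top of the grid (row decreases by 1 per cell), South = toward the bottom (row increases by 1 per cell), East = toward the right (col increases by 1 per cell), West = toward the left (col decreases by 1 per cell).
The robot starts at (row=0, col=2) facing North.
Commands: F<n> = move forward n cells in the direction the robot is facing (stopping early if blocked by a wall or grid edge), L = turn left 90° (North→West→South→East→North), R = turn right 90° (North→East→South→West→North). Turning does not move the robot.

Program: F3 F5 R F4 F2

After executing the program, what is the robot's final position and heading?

Answer: Final position: (row=0, col=2), facing East

Derivation:
Start: (row=0, col=2), facing North
  F3: move forward 0/3 (blocked), now at (row=0, col=2)
  F5: move forward 0/5 (blocked), now at (row=0, col=2)
  R: turn right, now facing East
  F4: move forward 0/4 (blocked), now at (row=0, col=2)
  F2: move forward 0/2 (blocked), now at (row=0, col=2)
Final: (row=0, col=2), facing East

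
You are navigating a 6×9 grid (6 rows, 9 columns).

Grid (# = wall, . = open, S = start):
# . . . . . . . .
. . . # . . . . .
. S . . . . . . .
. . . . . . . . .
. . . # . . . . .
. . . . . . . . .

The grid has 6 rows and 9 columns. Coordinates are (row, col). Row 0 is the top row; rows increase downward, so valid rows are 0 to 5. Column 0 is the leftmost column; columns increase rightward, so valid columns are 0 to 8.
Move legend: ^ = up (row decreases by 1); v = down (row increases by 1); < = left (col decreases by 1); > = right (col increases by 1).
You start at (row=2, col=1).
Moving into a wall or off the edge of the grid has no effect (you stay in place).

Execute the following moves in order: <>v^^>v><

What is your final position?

Start: (row=2, col=1)
  < (left): (row=2, col=1) -> (row=2, col=0)
  > (right): (row=2, col=0) -> (row=2, col=1)
  v (down): (row=2, col=1) -> (row=3, col=1)
  ^ (up): (row=3, col=1) -> (row=2, col=1)
  ^ (up): (row=2, col=1) -> (row=1, col=1)
  > (right): (row=1, col=1) -> (row=1, col=2)
  v (down): (row=1, col=2) -> (row=2, col=2)
  > (right): (row=2, col=2) -> (row=2, col=3)
  < (left): (row=2, col=3) -> (row=2, col=2)
Final: (row=2, col=2)

Answer: Final position: (row=2, col=2)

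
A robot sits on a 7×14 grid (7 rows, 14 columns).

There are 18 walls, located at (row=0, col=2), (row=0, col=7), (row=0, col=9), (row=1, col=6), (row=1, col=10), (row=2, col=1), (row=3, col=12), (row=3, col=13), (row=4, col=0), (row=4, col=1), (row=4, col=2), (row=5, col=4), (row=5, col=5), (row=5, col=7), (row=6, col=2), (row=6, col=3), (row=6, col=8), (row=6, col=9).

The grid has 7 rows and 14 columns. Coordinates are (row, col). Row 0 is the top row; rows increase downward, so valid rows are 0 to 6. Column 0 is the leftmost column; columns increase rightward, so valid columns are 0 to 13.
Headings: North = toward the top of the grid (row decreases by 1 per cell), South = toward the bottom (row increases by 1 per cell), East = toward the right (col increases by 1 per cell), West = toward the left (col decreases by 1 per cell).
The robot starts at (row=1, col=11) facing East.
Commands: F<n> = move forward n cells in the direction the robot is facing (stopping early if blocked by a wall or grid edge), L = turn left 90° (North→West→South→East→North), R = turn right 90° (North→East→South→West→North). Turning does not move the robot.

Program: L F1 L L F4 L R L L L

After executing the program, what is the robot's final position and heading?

Start: (row=1, col=11), facing East
  L: turn left, now facing North
  F1: move forward 1, now at (row=0, col=11)
  L: turn left, now facing West
  L: turn left, now facing South
  F4: move forward 4, now at (row=4, col=11)
  L: turn left, now facing East
  R: turn right, now facing South
  L: turn left, now facing East
  L: turn left, now facing North
  L: turn left, now facing West
Final: (row=4, col=11), facing West

Answer: Final position: (row=4, col=11), facing West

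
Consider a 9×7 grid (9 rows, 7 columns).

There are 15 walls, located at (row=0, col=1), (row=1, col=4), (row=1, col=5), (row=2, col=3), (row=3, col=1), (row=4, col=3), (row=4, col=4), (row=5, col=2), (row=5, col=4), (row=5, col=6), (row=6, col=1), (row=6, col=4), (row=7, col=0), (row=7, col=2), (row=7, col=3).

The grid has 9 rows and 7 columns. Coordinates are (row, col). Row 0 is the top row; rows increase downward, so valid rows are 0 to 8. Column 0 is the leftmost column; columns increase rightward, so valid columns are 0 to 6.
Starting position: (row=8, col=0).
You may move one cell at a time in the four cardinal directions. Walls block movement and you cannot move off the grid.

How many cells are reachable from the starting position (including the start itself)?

Answer: Reachable cells: 45

Derivation:
BFS flood-fill from (row=8, col=0):
  Distance 0: (row=8, col=0)
  Distance 1: (row=8, col=1)
  Distance 2: (row=7, col=1), (row=8, col=2)
  Distance 3: (row=8, col=3)
  Distance 4: (row=8, col=4)
  Distance 5: (row=7, col=4), (row=8, col=5)
  Distance 6: (row=7, col=5), (row=8, col=6)
  Distance 7: (row=6, col=5), (row=7, col=6)
  Distance 8: (row=5, col=5), (row=6, col=6)
  Distance 9: (row=4, col=5)
  Distance 10: (row=3, col=5), (row=4, col=6)
  Distance 11: (row=2, col=5), (row=3, col=4), (row=3, col=6)
  Distance 12: (row=2, col=4), (row=2, col=6), (row=3, col=3)
  Distance 13: (row=1, col=6), (row=3, col=2)
  Distance 14: (row=0, col=6), (row=2, col=2), (row=4, col=2)
  Distance 15: (row=0, col=5), (row=1, col=2), (row=2, col=1), (row=4, col=1)
  Distance 16: (row=0, col=2), (row=0, col=4), (row=1, col=1), (row=1, col=3), (row=2, col=0), (row=4, col=0), (row=5, col=1)
  Distance 17: (row=0, col=3), (row=1, col=0), (row=3, col=0), (row=5, col=0)
  Distance 18: (row=0, col=0), (row=6, col=0)
Total reachable: 45 (grid has 48 open cells total)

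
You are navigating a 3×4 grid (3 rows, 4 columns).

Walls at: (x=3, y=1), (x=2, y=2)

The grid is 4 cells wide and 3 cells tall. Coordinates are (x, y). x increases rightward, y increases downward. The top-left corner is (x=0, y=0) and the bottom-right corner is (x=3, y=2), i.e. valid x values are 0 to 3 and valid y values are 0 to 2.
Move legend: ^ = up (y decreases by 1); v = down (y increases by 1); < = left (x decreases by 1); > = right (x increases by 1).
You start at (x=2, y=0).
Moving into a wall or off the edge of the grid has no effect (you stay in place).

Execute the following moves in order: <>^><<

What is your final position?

Start: (x=2, y=0)
  < (left): (x=2, y=0) -> (x=1, y=0)
  > (right): (x=1, y=0) -> (x=2, y=0)
  ^ (up): blocked, stay at (x=2, y=0)
  > (right): (x=2, y=0) -> (x=3, y=0)
  < (left): (x=3, y=0) -> (x=2, y=0)
  < (left): (x=2, y=0) -> (x=1, y=0)
Final: (x=1, y=0)

Answer: Final position: (x=1, y=0)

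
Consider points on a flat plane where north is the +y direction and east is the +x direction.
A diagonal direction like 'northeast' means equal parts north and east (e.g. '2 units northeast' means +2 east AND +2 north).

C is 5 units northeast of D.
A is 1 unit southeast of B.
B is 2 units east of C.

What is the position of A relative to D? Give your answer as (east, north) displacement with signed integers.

Answer: A is at (east=8, north=4) relative to D.

Derivation:
Place D at the origin (east=0, north=0).
  C is 5 units northeast of D: delta (east=+5, north=+5); C at (east=5, north=5).
  B is 2 units east of C: delta (east=+2, north=+0); B at (east=7, north=5).
  A is 1 unit southeast of B: delta (east=+1, north=-1); A at (east=8, north=4).
Therefore A relative to D: (east=8, north=4).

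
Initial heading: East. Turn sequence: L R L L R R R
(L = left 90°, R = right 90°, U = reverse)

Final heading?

Start: East
  L (left (90° counter-clockwise)) -> North
  R (right (90° clockwise)) -> East
  L (left (90° counter-clockwise)) -> North
  L (left (90° counter-clockwise)) -> West
  R (right (90° clockwise)) -> North
  R (right (90° clockwise)) -> East
  R (right (90° clockwise)) -> South
Final: South

Answer: Final heading: South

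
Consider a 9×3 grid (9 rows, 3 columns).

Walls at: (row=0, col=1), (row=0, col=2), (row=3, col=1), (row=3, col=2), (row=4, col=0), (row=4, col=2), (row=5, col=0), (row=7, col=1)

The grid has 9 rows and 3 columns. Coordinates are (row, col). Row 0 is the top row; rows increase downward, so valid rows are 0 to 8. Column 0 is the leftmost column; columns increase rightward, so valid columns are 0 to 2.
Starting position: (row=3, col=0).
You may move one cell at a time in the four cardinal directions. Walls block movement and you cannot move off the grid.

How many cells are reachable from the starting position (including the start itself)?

BFS flood-fill from (row=3, col=0):
  Distance 0: (row=3, col=0)
  Distance 1: (row=2, col=0)
  Distance 2: (row=1, col=0), (row=2, col=1)
  Distance 3: (row=0, col=0), (row=1, col=1), (row=2, col=2)
  Distance 4: (row=1, col=2)
Total reachable: 8 (grid has 19 open cells total)

Answer: Reachable cells: 8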